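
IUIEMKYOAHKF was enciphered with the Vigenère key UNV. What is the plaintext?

OHNKZPEBFNXK

Repeat the key across the ciphertext: UNVUNVUNVUNV
I(8)−U(20): -12≡14 → O
U(20)−N(13): 7 → H
I(8)−V(21): -13≡13 → N
E(4)−U(20): -16≡10 → K
M(12)−N(13): -1≡25 → Z
K(10)−V(21): -11≡15 → P
Y(24)−U(20): 4 → E
O(14)−N(13): 1 → B
A(0)−V(21): -21≡5 → F
H(7)−U(20): -13≡13 → N
K(10)−N(13): -3≡23 → X
F(5)−V(21): -16≡10 → K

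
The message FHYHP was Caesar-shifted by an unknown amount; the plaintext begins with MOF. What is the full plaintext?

MOFOW

From the crib: F(5)−M(12)=-7≡19, so the shift is 19.
Subtract 19 from each ciphertext letter:
F(5): 5−19=-14≡12 → M
H(7): 7−19=-12≡14 → O
Y(24): 24−19=5 → F
H(7): 7−19=-12≡14 → O
P(15): 15−19=-4≡22 → W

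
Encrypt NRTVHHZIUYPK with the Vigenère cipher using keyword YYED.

Repeat the key across the message: YYEDYYEDYYED
N(13)+Y(24): 37≡11 → L
R(17)+Y(24): 41≡15 → P
T(19)+E(4): 23 → X
V(21)+D(3): 24 → Y
H(7)+Y(24): 31≡5 → F
H(7)+Y(24): 31≡5 → F
Z(25)+E(4): 29≡3 → D
I(8)+D(3): 11 → L
U(20)+Y(24): 44≡18 → S
Y(24)+Y(24): 48≡22 → W
P(15)+E(4): 19 → T
K(10)+D(3): 13 → N

LPXYFFDLSWTN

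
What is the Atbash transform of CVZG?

C(2) → X(23)
V(21) → E(4)
Z(25) → A(0)
G(6) → T(19)

XEAT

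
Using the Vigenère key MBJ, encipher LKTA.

Repeat the key across the message: MBJM
L(11)+M(12): 23 → X
K(10)+B(1): 11 → L
T(19)+J(9): 28≡2 → C
A(0)+M(12): 12 → M

XLCM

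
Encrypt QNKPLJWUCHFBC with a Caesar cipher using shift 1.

Q(16): 16+1=17 → R
N(13): 13+1=14 → O
K(10): 10+1=11 → L
P(15): 15+1=16 → Q
L(11): 11+1=12 → M
J(9): 9+1=10 → K
W(22): 22+1=23 → X
U(20): 20+1=21 → V
C(2): 2+1=3 → D
H(7): 7+1=8 → I
F(5): 5+1=6 → G
B(1): 1+1=2 → C
C(2): 2+1=3 → D

ROLQMKXVDIGCD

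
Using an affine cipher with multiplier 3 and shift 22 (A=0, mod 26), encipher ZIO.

TUM

Z(25): 3·25+22=97≡19 → T
I(8): 3·8+22=46≡20 → U
O(14): 3·14+22=64≡12 → M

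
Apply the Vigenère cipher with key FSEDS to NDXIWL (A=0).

Repeat the key across the message: FSEDSF
N(13)+F(5): 18 → S
D(3)+S(18): 21 → V
X(23)+E(4): 27≡1 → B
I(8)+D(3): 11 → L
W(22)+S(18): 40≡14 → O
L(11)+F(5): 16 → Q

SVBLOQ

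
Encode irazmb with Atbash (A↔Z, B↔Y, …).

rizany

i(8) → r(17)
r(17) → i(8)
a(0) → z(25)
z(25) → a(0)
m(12) → n(13)
b(1) → y(24)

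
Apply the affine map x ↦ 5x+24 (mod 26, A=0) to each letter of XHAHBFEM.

X(23): 5·23+24=139≡9 → J
H(7): 5·7+24=59≡7 → H
A(0): 5·0+24=24 → Y
H(7): 5·7+24=59≡7 → H
B(1): 5·1+24=29≡3 → D
F(5): 5·5+24=49≡23 → X
E(4): 5·4+24=44≡18 → S
M(12): 5·12+24=84≡6 → G

JHYHDXSG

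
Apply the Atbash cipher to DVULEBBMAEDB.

WEFOVYYNZVWY

D(3) → W(22)
V(21) → E(4)
U(20) → F(5)
L(11) → O(14)
E(4) → V(21)
B(1) → Y(24)
B(1) → Y(24)
M(12) → N(13)
A(0) → Z(25)
E(4) → V(21)
D(3) → W(22)
B(1) → Y(24)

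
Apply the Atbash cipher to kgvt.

k(10) → p(15)
g(6) → t(19)
v(21) → e(4)
t(19) → g(6)

pteg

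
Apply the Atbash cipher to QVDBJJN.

Q(16) → J(9)
V(21) → E(4)
D(3) → W(22)
B(1) → Y(24)
J(9) → Q(16)
J(9) → Q(16)
N(13) → M(12)

JEWYQQM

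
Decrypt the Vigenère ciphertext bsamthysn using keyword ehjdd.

Repeat the key across the ciphertext: ehjddehjd
b(1)−e(4): -3≡23 → x
s(18)−h(7): 11 → l
a(0)−j(9): -9≡17 → r
m(12)−d(3): 9 → j
t(19)−d(3): 16 → q
h(7)−e(4): 3 → d
y(24)−h(7): 17 → r
s(18)−j(9): 9 → j
n(13)−d(3): 10 → k

xlrjqdrjk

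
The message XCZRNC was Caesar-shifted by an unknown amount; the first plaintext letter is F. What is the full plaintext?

From the crib: X(23)−F(5)=18, so the shift is 18.
Subtract 18 from each ciphertext letter:
X(23): 23−18=5 → F
C(2): 2−18=-16≡10 → K
Z(25): 25−18=7 → H
R(17): 17−18=-1≡25 → Z
N(13): 13−18=-5≡21 → V
C(2): 2−18=-16≡10 → K

FKHZVK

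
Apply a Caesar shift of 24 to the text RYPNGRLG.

R(17): 17+24=41≡15 → P
Y(24): 24+24=48≡22 → W
P(15): 15+24=39≡13 → N
N(13): 13+24=37≡11 → L
G(6): 6+24=30≡4 → E
R(17): 17+24=41≡15 → P
L(11): 11+24=35≡9 → J
G(6): 6+24=30≡4 → E

PWNLEPJE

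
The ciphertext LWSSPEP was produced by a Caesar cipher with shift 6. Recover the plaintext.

FQMMJYJ

L(11): 11−6=5 → F
W(22): 22−6=16 → Q
S(18): 18−6=12 → M
S(18): 18−6=12 → M
P(15): 15−6=9 → J
E(4): 4−6=-2≡24 → Y
P(15): 15−6=9 → J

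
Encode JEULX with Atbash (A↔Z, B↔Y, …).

J(9) → Q(16)
E(4) → V(21)
U(20) → F(5)
L(11) → O(14)
X(23) → C(2)

QVFOC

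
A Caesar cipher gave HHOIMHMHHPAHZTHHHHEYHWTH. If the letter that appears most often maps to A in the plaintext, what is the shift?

7

The most frequent ciphertext letter is H (appears 12 times).
H is position 7; A is position 0.
Shift = 7.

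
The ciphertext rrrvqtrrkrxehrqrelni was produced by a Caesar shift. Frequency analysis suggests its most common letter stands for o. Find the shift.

The most frequent ciphertext letter is r (appears 8 times).
r is position 17; o is position 14.
Shift = 3.

3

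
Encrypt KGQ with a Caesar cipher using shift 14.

YUE

K(10): 10+14=24 → Y
G(6): 6+14=20 → U
Q(16): 16+14=30≡4 → E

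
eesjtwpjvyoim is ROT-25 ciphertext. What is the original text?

e(4): 4−25=-21≡5 → f
e(4): 4−25=-21≡5 → f
s(18): 18−25=-7≡19 → t
j(9): 9−25=-16≡10 → k
t(19): 19−25=-6≡20 → u
w(22): 22−25=-3≡23 → x
p(15): 15−25=-10≡16 → q
j(9): 9−25=-16≡10 → k
v(21): 21−25=-4≡22 → w
y(24): 24−25=-1≡25 → z
o(14): 14−25=-11≡15 → p
i(8): 8−25=-17≡9 → j
m(12): 12−25=-13≡13 → n

fftkuxqkwzpjn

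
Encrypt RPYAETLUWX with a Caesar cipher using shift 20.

R(17): 17+20=37≡11 → L
P(15): 15+20=35≡9 → J
Y(24): 24+20=44≡18 → S
A(0): 0+20=20 → U
E(4): 4+20=24 → Y
T(19): 19+20=39≡13 → N
L(11): 11+20=31≡5 → F
U(20): 20+20=40≡14 → O
W(22): 22+20=42≡16 → Q
X(23): 23+20=43≡17 → R

LJSUYNFOQR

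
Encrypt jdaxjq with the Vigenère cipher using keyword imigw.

rpidfy

Repeat the key across the message: imigwi
j(9)+i(8): 17 → r
d(3)+m(12): 15 → p
a(0)+i(8): 8 → i
x(23)+g(6): 29≡3 → d
j(9)+w(22): 31≡5 → f
q(16)+i(8): 24 → y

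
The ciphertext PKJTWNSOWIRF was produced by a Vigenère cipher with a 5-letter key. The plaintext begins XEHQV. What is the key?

Subtract each crib letter from the matching ciphertext letter (mod 26):
P(15)−X(23)=-8≡18 → S
K(10)−E(4)=6 → G
J(9)−H(7)=2 → C
T(19)−Q(16)=3 → D
W(22)−V(21)=1 → B

SGCDB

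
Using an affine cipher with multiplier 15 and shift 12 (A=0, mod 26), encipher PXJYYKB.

DTRIIGB

P(15): 15·15+12=237≡3 → D
X(23): 15·23+12=357≡19 → T
J(9): 15·9+12=147≡17 → R
Y(24): 15·24+12=372≡8 → I
Y(24): 15·24+12=372≡8 → I
K(10): 15·10+12=162≡6 → G
B(1): 15·1+12=27≡1 → B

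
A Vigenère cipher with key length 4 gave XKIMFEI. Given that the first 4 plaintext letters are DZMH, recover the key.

ULWF

Subtract each crib letter from the matching ciphertext letter (mod 26):
X(23)−D(3)=20 → U
K(10)−Z(25)=-15≡11 → L
I(8)−M(12)=-4≡22 → W
M(12)−H(7)=5 → F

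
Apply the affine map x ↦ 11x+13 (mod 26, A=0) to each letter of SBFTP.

DYQOW

S(18): 11·18+13=211≡3 → D
B(1): 11·1+13=24 → Y
F(5): 11·5+13=68≡16 → Q
T(19): 11·19+13=222≡14 → O
P(15): 11·15+13=178≡22 → W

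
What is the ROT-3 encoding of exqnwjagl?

hatqzmdjo

e(4): 4+3=7 → h
x(23): 23+3=26≡0 → a
q(16): 16+3=19 → t
n(13): 13+3=16 → q
w(22): 22+3=25 → z
j(9): 9+3=12 → m
a(0): 0+3=3 → d
g(6): 6+3=9 → j
l(11): 11+3=14 → o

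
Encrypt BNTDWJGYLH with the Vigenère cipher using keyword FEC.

GRVIALLCNM

Repeat the key across the message: FECFECFECF
B(1)+F(5): 6 → G
N(13)+E(4): 17 → R
T(19)+C(2): 21 → V
D(3)+F(5): 8 → I
W(22)+E(4): 26≡0 → A
J(9)+C(2): 11 → L
G(6)+F(5): 11 → L
Y(24)+E(4): 28≡2 → C
L(11)+C(2): 13 → N
H(7)+F(5): 12 → M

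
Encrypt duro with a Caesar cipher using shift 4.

hyvs

d(3): 3+4=7 → h
u(20): 20+4=24 → y
r(17): 17+4=21 → v
o(14): 14+4=18 → s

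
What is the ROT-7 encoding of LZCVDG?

SGJCKN

L(11): 11+7=18 → S
Z(25): 25+7=32≡6 → G
C(2): 2+7=9 → J
V(21): 21+7=28≡2 → C
D(3): 3+7=10 → K
G(6): 6+7=13 → N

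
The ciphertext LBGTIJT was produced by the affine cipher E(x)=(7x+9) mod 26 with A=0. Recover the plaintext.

EKHULAU

The inverse of 7 mod 26 is 15, since 7·15=105≡1. Apply D(y)=15·(y−9) mod 26:
L(11): 15·(11−9)=30≡4 → E
B(1): 15·(1−9)=-120≡10 → K
G(6): 15·(6−9)=-45≡7 → H
T(19): 15·(19−9)=150≡20 → U
I(8): 15·(8−9)=-15≡11 → L
J(9): 15·(9−9)=0 → A
T(19): 15·(19−9)=150≡20 → U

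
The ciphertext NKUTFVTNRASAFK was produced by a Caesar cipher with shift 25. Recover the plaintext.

N(13): 13−25=-12≡14 → O
K(10): 10−25=-15≡11 → L
U(20): 20−25=-5≡21 → V
T(19): 19−25=-6≡20 → U
F(5): 5−25=-20≡6 → G
V(21): 21−25=-4≡22 → W
T(19): 19−25=-6≡20 → U
N(13): 13−25=-12≡14 → O
R(17): 17−25=-8≡18 → S
A(0): 0−25=-25≡1 → B
S(18): 18−25=-7≡19 → T
A(0): 0−25=-25≡1 → B
F(5): 5−25=-20≡6 → G
K(10): 10−25=-15≡11 → L

OLVUGWUOSBTBGL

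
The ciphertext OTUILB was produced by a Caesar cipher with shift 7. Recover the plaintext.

O(14): 14−7=7 → H
T(19): 19−7=12 → M
U(20): 20−7=13 → N
I(8): 8−7=1 → B
L(11): 11−7=4 → E
B(1): 1−7=-6≡20 → U

HMNBEU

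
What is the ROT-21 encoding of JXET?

ESZO

J(9): 9+21=30≡4 → E
X(23): 23+21=44≡18 → S
E(4): 4+21=25 → Z
T(19): 19+21=40≡14 → O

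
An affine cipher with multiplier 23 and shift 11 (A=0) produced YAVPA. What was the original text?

NVOQV

The inverse of 23 mod 26 is 17, since 23·17=391≡1. Apply D(y)=17·(y−11) mod 26:
Y(24): 17·(24−11)=221≡13 → N
A(0): 17·(0−11)=-187≡21 → V
V(21): 17·(21−11)=170≡14 → O
P(15): 17·(15−11)=68≡16 → Q
A(0): 17·(0−11)=-187≡21 → V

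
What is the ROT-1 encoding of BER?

B(1): 1+1=2 → C
E(4): 4+1=5 → F
R(17): 17+1=18 → S

CFS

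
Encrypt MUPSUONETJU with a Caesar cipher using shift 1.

M(12): 12+1=13 → N
U(20): 20+1=21 → V
P(15): 15+1=16 → Q
S(18): 18+1=19 → T
U(20): 20+1=21 → V
O(14): 14+1=15 → P
N(13): 13+1=14 → O
E(4): 4+1=5 → F
T(19): 19+1=20 → U
J(9): 9+1=10 → K
U(20): 20+1=21 → V

NVQTVPOFUKV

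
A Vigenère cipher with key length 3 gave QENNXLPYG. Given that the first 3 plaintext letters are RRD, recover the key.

Subtract each crib letter from the matching ciphertext letter (mod 26):
Q(16)−R(17)=-1≡25 → Z
E(4)−R(17)=-13≡13 → N
N(13)−D(3)=10 → K

ZNK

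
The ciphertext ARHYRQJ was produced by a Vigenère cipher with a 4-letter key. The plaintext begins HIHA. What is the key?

Subtract each crib letter from the matching ciphertext letter (mod 26):
A(0)−H(7)=-7≡19 → T
R(17)−I(8)=9 → J
H(7)−H(7)=0 → A
Y(24)−A(0)=24 → Y

TJAY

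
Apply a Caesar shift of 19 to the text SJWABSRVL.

LCPTULKOE

S(18): 18+19=37≡11 → L
J(9): 9+19=28≡2 → C
W(22): 22+19=41≡15 → P
A(0): 0+19=19 → T
B(1): 1+19=20 → U
S(18): 18+19=37≡11 → L
R(17): 17+19=36≡10 → K
V(21): 21+19=40≡14 → O
L(11): 11+19=30≡4 → E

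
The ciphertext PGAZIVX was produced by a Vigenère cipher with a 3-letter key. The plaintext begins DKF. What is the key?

Subtract each crib letter from the matching ciphertext letter (mod 26):
P(15)−D(3)=12 → M
G(6)−K(10)=-4≡22 → W
A(0)−F(5)=-5≡21 → V

MWV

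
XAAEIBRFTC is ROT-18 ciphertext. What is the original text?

FIIMQJZNBK

X(23): 23−18=5 → F
A(0): 0−18=-18≡8 → I
A(0): 0−18=-18≡8 → I
E(4): 4−18=-14≡12 → M
I(8): 8−18=-10≡16 → Q
B(1): 1−18=-17≡9 → J
R(17): 17−18=-1≡25 → Z
F(5): 5−18=-13≡13 → N
T(19): 19−18=1 → B
C(2): 2−18=-16≡10 → K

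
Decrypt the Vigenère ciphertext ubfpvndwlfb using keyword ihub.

mulongjvdyh

Repeat the key across the ciphertext: ihubihubihu
u(20)−i(8): 12 → m
b(1)−h(7): -6≡20 → u
f(5)−u(20): -15≡11 → l
p(15)−b(1): 14 → o
v(21)−i(8): 13 → n
n(13)−h(7): 6 → g
d(3)−u(20): -17≡9 → j
w(22)−b(1): 21 → v
l(11)−i(8): 3 → d
f(5)−h(7): -2≡24 → y
b(1)−u(20): -19≡7 → h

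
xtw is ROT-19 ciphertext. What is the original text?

ead

x(23): 23−19=4 → e
t(19): 19−19=0 → a
w(22): 22−19=3 → d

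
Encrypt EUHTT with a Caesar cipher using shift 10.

E(4): 4+10=14 → O
U(20): 20+10=30≡4 → E
H(7): 7+10=17 → R
T(19): 19+10=29≡3 → D
T(19): 19+10=29≡3 → D

OERDD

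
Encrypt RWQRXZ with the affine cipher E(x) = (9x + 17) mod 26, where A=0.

OHFOQI

R(17): 9·17+17=170≡14 → O
W(22): 9·22+17=215≡7 → H
Q(16): 9·16+17=161≡5 → F
R(17): 9·17+17=170≡14 → O
X(23): 9·23+17=224≡16 → Q
Z(25): 9·25+17=242≡8 → I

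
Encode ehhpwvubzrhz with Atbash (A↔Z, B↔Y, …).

vsskdefyaisa

e(4) → v(21)
h(7) → s(18)
h(7) → s(18)
p(15) → k(10)
w(22) → d(3)
v(21) → e(4)
u(20) → f(5)
b(1) → y(24)
z(25) → a(0)
r(17) → i(8)
h(7) → s(18)
z(25) → a(0)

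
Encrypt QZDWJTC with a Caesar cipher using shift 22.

Q(16): 16+22=38≡12 → M
Z(25): 25+22=47≡21 → V
D(3): 3+22=25 → Z
W(22): 22+22=44≡18 → S
J(9): 9+22=31≡5 → F
T(19): 19+22=41≡15 → P
C(2): 2+22=24 → Y

MVZSFPY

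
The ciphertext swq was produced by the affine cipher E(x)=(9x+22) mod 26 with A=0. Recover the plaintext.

oai

The inverse of 9 mod 26 is 3, since 9·3=27≡1. Apply D(y)=3·(y−22) mod 26:
s(18): 3·(18−22)=-12≡14 → o
w(22): 3·(22−22)=0 → a
q(16): 3·(16−22)=-18≡8 → i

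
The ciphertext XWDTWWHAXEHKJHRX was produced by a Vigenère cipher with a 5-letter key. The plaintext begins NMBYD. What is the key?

Subtract each crib letter from the matching ciphertext letter (mod 26):
X(23)−N(13)=10 → K
W(22)−M(12)=10 → K
D(3)−B(1)=2 → C
T(19)−Y(24)=-5≡21 → V
W(22)−D(3)=19 → T

KKCVT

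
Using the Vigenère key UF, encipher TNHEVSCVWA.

Repeat the key across the message: UFUFUFUFUF
T(19)+U(20): 39≡13 → N
N(13)+F(5): 18 → S
H(7)+U(20): 27≡1 → B
E(4)+F(5): 9 → J
V(21)+U(20): 41≡15 → P
S(18)+F(5): 23 → X
C(2)+U(20): 22 → W
V(21)+F(5): 26≡0 → A
W(22)+U(20): 42≡16 → Q
A(0)+F(5): 5 → F

NSBJPXWAQF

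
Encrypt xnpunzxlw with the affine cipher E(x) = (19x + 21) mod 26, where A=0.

x(23): 19·23+21=458≡16 → q
n(13): 19·13+21=268≡8 → i
p(15): 19·15+21=306≡20 → u
u(20): 19·20+21=401≡11 → l
n(13): 19·13+21=268≡8 → i
z(25): 19·25+21=496≡2 → c
x(23): 19·23+21=458≡16 → q
l(11): 19·11+21=230≡22 → w
w(22): 19·22+21=439≡23 → x

qiulicqwx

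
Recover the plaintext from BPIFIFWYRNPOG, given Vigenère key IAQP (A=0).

TPSQAFGJJNZZY

Repeat the key across the ciphertext: IAQPIAQPIAQPI
B(1)−I(8): -7≡19 → T
P(15)−A(0): 15 → P
I(8)−Q(16): -8≡18 → S
F(5)−P(15): -10≡16 → Q
I(8)−I(8): 0 → A
F(5)−A(0): 5 → F
W(22)−Q(16): 6 → G
Y(24)−P(15): 9 → J
R(17)−I(8): 9 → J
N(13)−A(0): 13 → N
P(15)−Q(16): -1≡25 → Z
O(14)−P(15): -1≡25 → Z
G(6)−I(8): -2≡24 → Y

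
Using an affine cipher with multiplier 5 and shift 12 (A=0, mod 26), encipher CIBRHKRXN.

C(2): 5·2+12=22 → W
I(8): 5·8+12=52≡0 → A
B(1): 5·1+12=17 → R
R(17): 5·17+12=97≡19 → T
H(7): 5·7+12=47≡21 → V
K(10): 5·10+12=62≡10 → K
R(17): 5·17+12=97≡19 → T
X(23): 5·23+12=127≡23 → X
N(13): 5·13+12=77≡25 → Z

WARTVKTXZ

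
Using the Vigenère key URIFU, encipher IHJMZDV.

CYRRTXM

Repeat the key across the message: URIFUUR
I(8)+U(20): 28≡2 → C
H(7)+R(17): 24 → Y
J(9)+I(8): 17 → R
M(12)+F(5): 17 → R
Z(25)+U(20): 45≡19 → T
D(3)+U(20): 23 → X
V(21)+R(17): 38≡12 → M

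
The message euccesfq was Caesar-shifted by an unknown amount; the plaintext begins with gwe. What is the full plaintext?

gweeguhs

From the crib: e(4)−g(6)=-2≡24, so the shift is 24.
Subtract 24 from each ciphertext letter:
e(4): 4−24=-20≡6 → g
u(20): 20−24=-4≡22 → w
c(2): 2−24=-22≡4 → e
c(2): 2−24=-22≡4 → e
e(4): 4−24=-20≡6 → g
s(18): 18−24=-6≡20 → u
f(5): 5−24=-19≡7 → h
q(16): 16−24=-8≡18 → s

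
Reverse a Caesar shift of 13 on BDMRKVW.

OQZEXIJ

B(1): 1−13=-12≡14 → O
D(3): 3−13=-10≡16 → Q
M(12): 12−13=-1≡25 → Z
R(17): 17−13=4 → E
K(10): 10−13=-3≡23 → X
V(21): 21−13=8 → I
W(22): 22−13=9 → J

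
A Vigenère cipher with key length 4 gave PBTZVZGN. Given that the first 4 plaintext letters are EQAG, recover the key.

LLTT

Subtract each crib letter from the matching ciphertext letter (mod 26):
P(15)−E(4)=11 → L
B(1)−Q(16)=-15≡11 → L
T(19)−A(0)=19 → T
Z(25)−G(6)=19 → T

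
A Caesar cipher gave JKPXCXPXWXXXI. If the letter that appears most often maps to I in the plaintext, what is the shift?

15

The most frequent ciphertext letter is X (appears 6 times).
X is position 23; I is position 8.
Shift = 15.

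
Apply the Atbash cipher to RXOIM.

ICLRN

R(17) → I(8)
X(23) → C(2)
O(14) → L(11)
I(8) → R(17)
M(12) → N(13)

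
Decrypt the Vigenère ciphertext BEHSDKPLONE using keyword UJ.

Repeat the key across the ciphertext: UJUJUJUJUJU
B(1)−U(20): -19≡7 → H
E(4)−J(9): -5≡21 → V
H(7)−U(20): -13≡13 → N
S(18)−J(9): 9 → J
D(3)−U(20): -17≡9 → J
K(10)−J(9): 1 → B
P(15)−U(20): -5≡21 → V
L(11)−J(9): 2 → C
O(14)−U(20): -6≡20 → U
N(13)−J(9): 4 → E
E(4)−U(20): -16≡10 → K

HVNJJBVCUEK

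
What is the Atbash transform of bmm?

ynn

b(1) → y(24)
m(12) → n(13)
m(12) → n(13)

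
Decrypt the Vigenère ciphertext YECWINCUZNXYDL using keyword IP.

QPUHAYUFRYPJVW

Repeat the key across the ciphertext: IPIPIPIPIPIPIP
Y(24)−I(8): 16 → Q
E(4)−P(15): -11≡15 → P
C(2)−I(8): -6≡20 → U
W(22)−P(15): 7 → H
I(8)−I(8): 0 → A
N(13)−P(15): -2≡24 → Y
C(2)−I(8): -6≡20 → U
U(20)−P(15): 5 → F
Z(25)−I(8): 17 → R
N(13)−P(15): -2≡24 → Y
X(23)−I(8): 15 → P
Y(24)−P(15): 9 → J
D(3)−I(8): -5≡21 → V
L(11)−P(15): -4≡22 → W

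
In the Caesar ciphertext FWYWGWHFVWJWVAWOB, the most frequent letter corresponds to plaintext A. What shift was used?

22

The most frequent ciphertext letter is W (appears 6 times).
W is position 22; A is position 0.
Shift = 22.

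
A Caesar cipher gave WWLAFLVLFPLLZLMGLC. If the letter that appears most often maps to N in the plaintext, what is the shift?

24

The most frequent ciphertext letter is L (appears 7 times).
L is position 11; N is position 13.
Shift = -2≡24.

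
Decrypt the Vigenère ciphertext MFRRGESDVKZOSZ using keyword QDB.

WCQBDDCAUUWNCW

Repeat the key across the ciphertext: QDBQDBQDBQDBQD
M(12)−Q(16): -4≡22 → W
F(5)−D(3): 2 → C
R(17)−B(1): 16 → Q
R(17)−Q(16): 1 → B
G(6)−D(3): 3 → D
E(4)−B(1): 3 → D
S(18)−Q(16): 2 → C
D(3)−D(3): 0 → A
V(21)−B(1): 20 → U
K(10)−Q(16): -6≡20 → U
Z(25)−D(3): 22 → W
O(14)−B(1): 13 → N
S(18)−Q(16): 2 → C
Z(25)−D(3): 22 → W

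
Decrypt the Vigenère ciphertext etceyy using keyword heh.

xpvxur

Repeat the key across the ciphertext: hehheh
e(4)−h(7): -3≡23 → x
t(19)−e(4): 15 → p
c(2)−h(7): -5≡21 → v
e(4)−h(7): -3≡23 → x
y(24)−e(4): 20 → u
y(24)−h(7): 17 → r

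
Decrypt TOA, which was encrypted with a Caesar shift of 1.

SNZ

T(19): 19−1=18 → S
O(14): 14−1=13 → N
A(0): 0−1=-1≡25 → Z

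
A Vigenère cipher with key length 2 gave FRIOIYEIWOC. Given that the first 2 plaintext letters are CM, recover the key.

DF

Subtract each crib letter from the matching ciphertext letter (mod 26):
F(5)−C(2)=3 → D
R(17)−M(12)=5 → F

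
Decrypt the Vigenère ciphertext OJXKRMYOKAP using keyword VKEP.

Repeat the key across the ciphertext: VKEPVKEPVKE
O(14)−V(21): -7≡19 → T
J(9)−K(10): -1≡25 → Z
X(23)−E(4): 19 → T
K(10)−P(15): -5≡21 → V
R(17)−V(21): -4≡22 → W
M(12)−K(10): 2 → C
Y(24)−E(4): 20 → U
O(14)−P(15): -1≡25 → Z
K(10)−V(21): -11≡15 → P
A(0)−K(10): -10≡16 → Q
P(15)−E(4): 11 → L

TZTVWCUZPQL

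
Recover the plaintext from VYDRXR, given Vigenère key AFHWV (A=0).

VTWVCR

Repeat the key across the ciphertext: AFHWVA
V(21)−A(0): 21 → V
Y(24)−F(5): 19 → T
D(3)−H(7): -4≡22 → W
R(17)−W(22): -5≡21 → V
X(23)−V(21): 2 → C
R(17)−A(0): 17 → R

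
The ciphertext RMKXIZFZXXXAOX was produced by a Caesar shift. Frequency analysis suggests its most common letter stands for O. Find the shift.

9

The most frequent ciphertext letter is X (appears 5 times).
X is position 23; O is position 14.
Shift = 9.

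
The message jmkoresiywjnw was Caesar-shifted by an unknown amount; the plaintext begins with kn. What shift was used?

25

From the crib: j(9)−k(10)=-1≡25, so the shift is 25.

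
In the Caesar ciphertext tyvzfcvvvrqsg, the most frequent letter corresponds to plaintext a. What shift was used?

21

The most frequent ciphertext letter is v (appears 4 times).
v is position 21; a is position 0.
Shift = 21.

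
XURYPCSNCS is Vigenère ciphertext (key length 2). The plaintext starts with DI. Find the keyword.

UM

Subtract each crib letter from the matching ciphertext letter (mod 26):
X(23)−D(3)=20 → U
U(20)−I(8)=12 → M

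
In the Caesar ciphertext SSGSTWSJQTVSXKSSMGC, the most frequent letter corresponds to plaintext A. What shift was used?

The most frequent ciphertext letter is S (appears 7 times).
S is position 18; A is position 0.
Shift = 18.

18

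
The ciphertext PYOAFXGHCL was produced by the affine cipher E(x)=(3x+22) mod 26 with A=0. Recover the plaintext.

PSGKDJMVCF

The inverse of 3 mod 26 is 9, since 3·9=27≡1. Apply D(y)=9·(y−22) mod 26:
P(15): 9·(15−22)=-63≡15 → P
Y(24): 9·(24−22)=18 → S
O(14): 9·(14−22)=-72≡6 → G
A(0): 9·(0−22)=-198≡10 → K
F(5): 9·(5−22)=-153≡3 → D
X(23): 9·(23−22)=9 → J
G(6): 9·(6−22)=-144≡12 → M
H(7): 9·(7−22)=-135≡21 → V
C(2): 9·(2−22)=-180≡2 → C
L(11): 9·(11−22)=-99≡5 → F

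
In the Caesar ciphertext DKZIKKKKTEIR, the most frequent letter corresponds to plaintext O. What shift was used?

22

The most frequent ciphertext letter is K (appears 5 times).
K is position 10; O is position 14.
Shift = -4≡22.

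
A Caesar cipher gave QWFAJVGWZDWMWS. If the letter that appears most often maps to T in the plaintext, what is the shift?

The most frequent ciphertext letter is W (appears 4 times).
W is position 22; T is position 19.
Shift = 3.

3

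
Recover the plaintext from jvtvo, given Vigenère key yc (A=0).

ltvtq

Repeat the key across the ciphertext: ycycy
j(9)−y(24): -15≡11 → l
v(21)−c(2): 19 → t
t(19)−y(24): -5≡21 → v
v(21)−c(2): 19 → t
o(14)−y(24): -10≡16 → q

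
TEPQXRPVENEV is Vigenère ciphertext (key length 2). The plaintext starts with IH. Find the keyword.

LX

Subtract each crib letter from the matching ciphertext letter (mod 26):
T(19)−I(8)=11 → L
E(4)−H(7)=-3≡23 → X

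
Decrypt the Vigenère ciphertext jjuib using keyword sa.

Repeat the key across the ciphertext: sasas
j(9)−s(18): -9≡17 → r
j(9)−a(0): 9 → j
u(20)−s(18): 2 → c
i(8)−a(0): 8 → i
b(1)−s(18): -17≡9 → j

rjcij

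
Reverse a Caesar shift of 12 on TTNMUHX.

T(19): 19−12=7 → H
T(19): 19−12=7 → H
N(13): 13−12=1 → B
M(12): 12−12=0 → A
U(20): 20−12=8 → I
H(7): 7−12=-5≡21 → V
X(23): 23−12=11 → L

HHBAIVL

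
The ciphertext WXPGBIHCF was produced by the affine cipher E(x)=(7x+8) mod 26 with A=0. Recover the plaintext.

CRBWZALOH

The inverse of 7 mod 26 is 15, since 7·15=105≡1. Apply D(y)=15·(y−8) mod 26:
W(22): 15·(22−8)=210≡2 → C
X(23): 15·(23−8)=225≡17 → R
P(15): 15·(15−8)=105≡1 → B
G(6): 15·(6−8)=-30≡22 → W
B(1): 15·(1−8)=-105≡25 → Z
I(8): 15·(8−8)=0 → A
H(7): 15·(7−8)=-15≡11 → L
C(2): 15·(2−8)=-90≡14 → O
F(5): 15·(5−8)=-45≡7 → H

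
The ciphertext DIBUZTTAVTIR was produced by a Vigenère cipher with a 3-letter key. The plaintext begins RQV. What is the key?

MSG

Subtract each crib letter from the matching ciphertext letter (mod 26):
D(3)−R(17)=-14≡12 → M
I(8)−Q(16)=-8≡18 → S
B(1)−V(21)=-20≡6 → G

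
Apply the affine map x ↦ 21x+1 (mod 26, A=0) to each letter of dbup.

mwfe

d(3): 21·3+1=64≡12 → m
b(1): 21·1+1=22 → w
u(20): 21·20+1=421≡5 → f
p(15): 21·15+1=316≡4 → e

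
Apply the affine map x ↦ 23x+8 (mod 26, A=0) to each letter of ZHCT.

LNCD

Z(25): 23·25+8=583≡11 → L
H(7): 23·7+8=169≡13 → N
C(2): 23·2+8=54≡2 → C
T(19): 23·19+8=445≡3 → D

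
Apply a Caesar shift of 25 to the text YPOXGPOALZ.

XONWFONZKY

Y(24): 24+25=49≡23 → X
P(15): 15+25=40≡14 → O
O(14): 14+25=39≡13 → N
X(23): 23+25=48≡22 → W
G(6): 6+25=31≡5 → F
P(15): 15+25=40≡14 → O
O(14): 14+25=39≡13 → N
A(0): 0+25=25 → Z
L(11): 11+25=36≡10 → K
Z(25): 25+25=50≡24 → Y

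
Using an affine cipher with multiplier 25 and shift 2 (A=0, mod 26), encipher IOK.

UOS

I(8): 25·8+2=202≡20 → U
O(14): 25·14+2=352≡14 → O
K(10): 25·10+2=252≡18 → S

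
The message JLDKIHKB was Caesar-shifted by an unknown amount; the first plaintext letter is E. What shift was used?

From the crib: J(9)−E(4)=5, so the shift is 5.

5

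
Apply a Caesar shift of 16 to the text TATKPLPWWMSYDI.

T(19): 19+16=35≡9 → J
A(0): 0+16=16 → Q
T(19): 19+16=35≡9 → J
K(10): 10+16=26≡0 → A
P(15): 15+16=31≡5 → F
L(11): 11+16=27≡1 → B
P(15): 15+16=31≡5 → F
W(22): 22+16=38≡12 → M
W(22): 22+16=38≡12 → M
M(12): 12+16=28≡2 → C
S(18): 18+16=34≡8 → I
Y(24): 24+16=40≡14 → O
D(3): 3+16=19 → T
I(8): 8+16=24 → Y

JQJAFBFMMCIOTY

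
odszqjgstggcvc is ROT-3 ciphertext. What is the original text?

o(14): 14−3=11 → l
d(3): 3−3=0 → a
s(18): 18−3=15 → p
z(25): 25−3=22 → w
q(16): 16−3=13 → n
j(9): 9−3=6 → g
g(6): 6−3=3 → d
s(18): 18−3=15 → p
t(19): 19−3=16 → q
g(6): 6−3=3 → d
g(6): 6−3=3 → d
c(2): 2−3=-1≡25 → z
v(21): 21−3=18 → s
c(2): 2−3=-1≡25 → z

lapwngdpqddzsz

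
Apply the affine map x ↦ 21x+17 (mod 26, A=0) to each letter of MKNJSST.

JTEYFFA

M(12): 21·12+17=269≡9 → J
K(10): 21·10+17=227≡19 → T
N(13): 21·13+17=290≡4 → E
J(9): 21·9+17=206≡24 → Y
S(18): 21·18+17=395≡5 → F
S(18): 21·18+17=395≡5 → F
T(19): 21·19+17=416≡0 → A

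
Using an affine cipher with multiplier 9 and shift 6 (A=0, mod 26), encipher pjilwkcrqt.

p(15): 9·15+6=141≡11 → l
j(9): 9·9+6=87≡9 → j
i(8): 9·8+6=78≡0 → a
l(11): 9·11+6=105≡1 → b
w(22): 9·22+6=204≡22 → w
k(10): 9·10+6=96≡18 → s
c(2): 9·2+6=24 → y
r(17): 9·17+6=159≡3 → d
q(16): 9·16+6=150≡20 → u
t(19): 9·19+6=177≡21 → v

ljabwsyduv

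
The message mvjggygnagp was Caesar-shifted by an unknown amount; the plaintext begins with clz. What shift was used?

From the crib: m(12)−c(2)=10, so the shift is 10.

10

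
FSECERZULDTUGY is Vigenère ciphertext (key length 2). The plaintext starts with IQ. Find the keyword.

XC

Subtract each crib letter from the matching ciphertext letter (mod 26):
F(5)−I(8)=-3≡23 → X
S(18)−Q(16)=2 → C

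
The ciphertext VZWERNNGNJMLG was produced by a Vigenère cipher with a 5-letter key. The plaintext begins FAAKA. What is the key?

Subtract each crib letter from the matching ciphertext letter (mod 26):
V(21)−F(5)=16 → Q
Z(25)−A(0)=25 → Z
W(22)−A(0)=22 → W
E(4)−K(10)=-6≡20 → U
R(17)−A(0)=17 → R

QZWUR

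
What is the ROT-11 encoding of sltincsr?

dwetyndc

s(18): 18+11=29≡3 → d
l(11): 11+11=22 → w
t(19): 19+11=30≡4 → e
i(8): 8+11=19 → t
n(13): 13+11=24 → y
c(2): 2+11=13 → n
s(18): 18+11=29≡3 → d
r(17): 17+11=28≡2 → c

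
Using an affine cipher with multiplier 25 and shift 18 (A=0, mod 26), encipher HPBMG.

LDRGM

H(7): 25·7+18=193≡11 → L
P(15): 25·15+18=393≡3 → D
B(1): 25·1+18=43≡17 → R
M(12): 25·12+18=318≡6 → G
G(6): 25·6+18=168≡12 → M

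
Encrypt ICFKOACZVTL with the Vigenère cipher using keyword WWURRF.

EYZBFFYVPKC

Repeat the key across the message: WWURRFWWURR
I(8)+W(22): 30≡4 → E
C(2)+W(22): 24 → Y
F(5)+U(20): 25 → Z
K(10)+R(17): 27≡1 → B
O(14)+R(17): 31≡5 → F
A(0)+F(5): 5 → F
C(2)+W(22): 24 → Y
Z(25)+W(22): 47≡21 → V
V(21)+U(20): 41≡15 → P
T(19)+R(17): 36≡10 → K
L(11)+R(17): 28≡2 → C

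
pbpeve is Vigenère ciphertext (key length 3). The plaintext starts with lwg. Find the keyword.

efj

Subtract each crib letter from the matching ciphertext letter (mod 26):
p(15)−l(11)=4 → e
b(1)−w(22)=-21≡5 → f
p(15)−g(6)=9 → j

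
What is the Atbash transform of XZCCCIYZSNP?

CAXXXRBAHMK

X(23) → C(2)
Z(25) → A(0)
C(2) → X(23)
C(2) → X(23)
C(2) → X(23)
I(8) → R(17)
Y(24) → B(1)
Z(25) → A(0)
S(18) → H(7)
N(13) → M(12)
P(15) → K(10)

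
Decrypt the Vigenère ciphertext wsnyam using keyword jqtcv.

ncuwfd

Repeat the key across the ciphertext: jqtcvj
w(22)−j(9): 13 → n
s(18)−q(16): 2 → c
n(13)−t(19): -6≡20 → u
y(24)−c(2): 22 → w
a(0)−v(21): -21≡5 → f
m(12)−j(9): 3 → d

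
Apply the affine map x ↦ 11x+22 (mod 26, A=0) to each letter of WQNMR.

EQJYB

W(22): 11·22+22=264≡4 → E
Q(16): 11·16+22=198≡16 → Q
N(13): 11·13+22=165≡9 → J
M(12): 11·12+22=154≡24 → Y
R(17): 11·17+22=209≡1 → B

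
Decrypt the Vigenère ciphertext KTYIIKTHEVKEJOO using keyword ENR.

GGHEVTPUNRXNFBX

Repeat the key across the ciphertext: ENRENRENRENRENR
K(10)−E(4): 6 → G
T(19)−N(13): 6 → G
Y(24)−R(17): 7 → H
I(8)−E(4): 4 → E
I(8)−N(13): -5≡21 → V
K(10)−R(17): -7≡19 → T
T(19)−E(4): 15 → P
H(7)−N(13): -6≡20 → U
E(4)−R(17): -13≡13 → N
V(21)−E(4): 17 → R
K(10)−N(13): -3≡23 → X
E(4)−R(17): -13≡13 → N
J(9)−E(4): 5 → F
O(14)−N(13): 1 → B
O(14)−R(17): -3≡23 → X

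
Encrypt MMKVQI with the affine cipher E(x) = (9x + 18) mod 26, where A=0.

M(12): 9·12+18=126≡22 → W
M(12): 9·12+18=126≡22 → W
K(10): 9·10+18=108≡4 → E
V(21): 9·21+18=207≡25 → Z
Q(16): 9·16+18=162≡6 → G
I(8): 9·8+18=90≡12 → M

WWEZGM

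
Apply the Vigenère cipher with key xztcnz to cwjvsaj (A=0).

Repeat the key across the message: xztcnzx
c(2)+x(23): 25 → z
w(22)+z(25): 47≡21 → v
j(9)+t(19): 28≡2 → c
v(21)+c(2): 23 → x
s(18)+n(13): 31≡5 → f
a(0)+z(25): 25 → z
j(9)+x(23): 32≡6 → g

zvcxfzg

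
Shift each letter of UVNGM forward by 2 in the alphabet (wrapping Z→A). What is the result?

U(20): 20+2=22 → W
V(21): 21+2=23 → X
N(13): 13+2=15 → P
G(6): 6+2=8 → I
M(12): 12+2=14 → O

WXPIO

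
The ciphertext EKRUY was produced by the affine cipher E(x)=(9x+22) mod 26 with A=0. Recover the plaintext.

The inverse of 9 mod 26 is 3, since 9·3=27≡1. Apply D(y)=3·(y−22) mod 26:
E(4): 3·(4−22)=-54≡24 → Y
K(10): 3·(10−22)=-36≡16 → Q
R(17): 3·(17−22)=-15≡11 → L
U(20): 3·(20−22)=-6≡20 → U
Y(24): 3·(24−22)=6 → G

YQLUG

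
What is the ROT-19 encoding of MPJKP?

M(12): 12+19=31≡5 → F
P(15): 15+19=34≡8 → I
J(9): 9+19=28≡2 → C
K(10): 10+19=29≡3 → D
P(15): 15+19=34≡8 → I

FICDI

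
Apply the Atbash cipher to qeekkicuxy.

q(16) → j(9)
e(4) → v(21)
e(4) → v(21)
k(10) → p(15)
k(10) → p(15)
i(8) → r(17)
c(2) → x(23)
u(20) → f(5)
x(23) → c(2)
y(24) → b(1)

jvvpprxfcb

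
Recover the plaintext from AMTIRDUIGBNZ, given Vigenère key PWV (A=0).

LQYTVIFMLMRE

Repeat the key across the ciphertext: PWVPWVPWVPWV
A(0)−P(15): -15≡11 → L
M(12)−W(22): -10≡16 → Q
T(19)−V(21): -2≡24 → Y
I(8)−P(15): -7≡19 → T
R(17)−W(22): -5≡21 → V
D(3)−V(21): -18≡8 → I
U(20)−P(15): 5 → F
I(8)−W(22): -14≡12 → M
G(6)−V(21): -15≡11 → L
B(1)−P(15): -14≡12 → M
N(13)−W(22): -9≡17 → R
Z(25)−V(21): 4 → E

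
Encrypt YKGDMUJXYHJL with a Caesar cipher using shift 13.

Y(24): 24+13=37≡11 → L
K(10): 10+13=23 → X
G(6): 6+13=19 → T
D(3): 3+13=16 → Q
M(12): 12+13=25 → Z
U(20): 20+13=33≡7 → H
J(9): 9+13=22 → W
X(23): 23+13=36≡10 → K
Y(24): 24+13=37≡11 → L
H(7): 7+13=20 → U
J(9): 9+13=22 → W
L(11): 11+13=24 → Y

LXTQZHWKLUWY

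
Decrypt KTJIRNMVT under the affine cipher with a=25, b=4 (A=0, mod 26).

ULVWNRSJL

The inverse of 25 mod 26 is 25, since 25·25=625≡1. Apply D(y)=25·(y−4) mod 26:
K(10): 25·(10−4)=150≡20 → U
T(19): 25·(19−4)=375≡11 → L
J(9): 25·(9−4)=125≡21 → V
I(8): 25·(8−4)=100≡22 → W
R(17): 25·(17−4)=325≡13 → N
N(13): 25·(13−4)=225≡17 → R
M(12): 25·(12−4)=200≡18 → S
V(21): 25·(21−4)=425≡9 → J
T(19): 25·(19−4)=375≡11 → L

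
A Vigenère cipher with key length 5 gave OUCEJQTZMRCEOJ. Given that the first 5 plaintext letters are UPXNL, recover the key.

UFFRY

Subtract each crib letter from the matching ciphertext letter (mod 26):
O(14)−U(20)=-6≡20 → U
U(20)−P(15)=5 → F
C(2)−X(23)=-21≡5 → F
E(4)−N(13)=-9≡17 → R
J(9)−L(11)=-2≡24 → Y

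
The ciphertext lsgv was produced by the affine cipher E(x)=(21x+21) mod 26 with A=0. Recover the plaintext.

The inverse of 21 mod 26 is 5, since 21·5=105≡1. Apply D(y)=5·(y−21) mod 26:
l(11): 5·(11−21)=-50≡2 → c
s(18): 5·(18−21)=-15≡11 → l
g(6): 5·(6−21)=-75≡3 → d
v(21): 5·(21−21)=0 → a

clda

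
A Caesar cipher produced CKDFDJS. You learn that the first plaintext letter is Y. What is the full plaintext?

From the crib: C(2)−Y(24)=-22≡4, so the shift is 4.
Subtract 4 from each ciphertext letter:
C(2): 2−4=-2≡24 → Y
K(10): 10−4=6 → G
D(3): 3−4=-1≡25 → Z
F(5): 5−4=1 → B
D(3): 3−4=-1≡25 → Z
J(9): 9−4=5 → F
S(18): 18−4=14 → O

YGZBZFO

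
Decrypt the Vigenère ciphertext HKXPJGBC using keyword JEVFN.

Repeat the key across the ciphertext: JEVFNJEV
H(7)−J(9): -2≡24 → Y
K(10)−E(4): 6 → G
X(23)−V(21): 2 → C
P(15)−F(5): 10 → K
J(9)−N(13): -4≡22 → W
G(6)−J(9): -3≡23 → X
B(1)−E(4): -3≡23 → X
C(2)−V(21): -19≡7 → H

YGCKWXXH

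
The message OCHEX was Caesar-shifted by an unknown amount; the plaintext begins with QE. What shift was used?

24

From the crib: O(14)−Q(16)=-2≡24, so the shift is 24.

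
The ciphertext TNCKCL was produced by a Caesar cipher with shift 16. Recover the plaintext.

DXMUMV

T(19): 19−16=3 → D
N(13): 13−16=-3≡23 → X
C(2): 2−16=-14≡12 → M
K(10): 10−16=-6≡20 → U
C(2): 2−16=-14≡12 → M
L(11): 11−16=-5≡21 → V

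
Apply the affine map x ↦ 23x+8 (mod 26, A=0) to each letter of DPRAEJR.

D(3): 23·3+8=77≡25 → Z
P(15): 23·15+8=353≡15 → P
R(17): 23·17+8=399≡9 → J
A(0): 23·0+8=8 → I
E(4): 23·4+8=100≡22 → W
J(9): 23·9+8=215≡7 → H
R(17): 23·17+8=399≡9 → J

ZPJIWHJ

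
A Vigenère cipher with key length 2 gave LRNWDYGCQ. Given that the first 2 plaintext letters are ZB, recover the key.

Subtract each crib letter from the matching ciphertext letter (mod 26):
L(11)−Z(25)=-14≡12 → M
R(17)−B(1)=16 → Q

MQ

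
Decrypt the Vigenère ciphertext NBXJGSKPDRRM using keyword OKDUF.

Repeat the key across the ciphertext: OKDUFOKDUFOK
N(13)−O(14): -1≡25 → Z
B(1)−K(10): -9≡17 → R
X(23)−D(3): 20 → U
J(9)−U(20): -11≡15 → P
G(6)−F(5): 1 → B
S(18)−O(14): 4 → E
K(10)−K(10): 0 → A
P(15)−D(3): 12 → M
D(3)−U(20): -17≡9 → J
R(17)−F(5): 12 → M
R(17)−O(14): 3 → D
M(12)−K(10): 2 → C

ZRUPBEAMJMDC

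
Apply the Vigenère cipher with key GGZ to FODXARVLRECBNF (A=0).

Repeat the key across the message: GGZGGZGGZGGZGG
F(5)+G(6): 11 → L
O(14)+G(6): 20 → U
D(3)+Z(25): 28≡2 → C
X(23)+G(6): 29≡3 → D
A(0)+G(6): 6 → G
R(17)+Z(25): 42≡16 → Q
V(21)+G(6): 27≡1 → B
L(11)+G(6): 17 → R
R(17)+Z(25): 42≡16 → Q
E(4)+G(6): 10 → K
C(2)+G(6): 8 → I
B(1)+Z(25): 26≡0 → A
N(13)+G(6): 19 → T
F(5)+G(6): 11 → L

LUCDGQBRQKIATL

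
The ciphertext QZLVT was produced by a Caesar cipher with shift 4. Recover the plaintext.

MVHRP

Q(16): 16−4=12 → M
Z(25): 25−4=21 → V
L(11): 11−4=7 → H
V(21): 21−4=17 → R
T(19): 19−4=15 → P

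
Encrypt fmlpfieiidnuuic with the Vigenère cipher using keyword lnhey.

Repeat the key across the message: lnheylnheylnhey
f(5)+l(11): 16 → q
m(12)+n(13): 25 → z
l(11)+h(7): 18 → s
p(15)+e(4): 19 → t
f(5)+y(24): 29≡3 → d
i(8)+l(11): 19 → t
e(4)+n(13): 17 → r
i(8)+h(7): 15 → p
i(8)+e(4): 12 → m
d(3)+y(24): 27≡1 → b
n(13)+l(11): 24 → y
u(20)+n(13): 33≡7 → h
u(20)+h(7): 27≡1 → b
i(8)+e(4): 12 → m
c(2)+y(24): 26≡0 → a

qzstdtrpmbyhbma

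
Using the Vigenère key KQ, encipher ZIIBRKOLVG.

JYSRBAYBFW

Repeat the key across the message: KQKQKQKQKQ
Z(25)+K(10): 35≡9 → J
I(8)+Q(16): 24 → Y
I(8)+K(10): 18 → S
B(1)+Q(16): 17 → R
R(17)+K(10): 27≡1 → B
K(10)+Q(16): 26≡0 → A
O(14)+K(10): 24 → Y
L(11)+Q(16): 27≡1 → B
V(21)+K(10): 31≡5 → F
G(6)+Q(16): 22 → W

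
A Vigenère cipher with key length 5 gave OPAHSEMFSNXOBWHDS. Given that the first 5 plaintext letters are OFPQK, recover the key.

Subtract each crib letter from the matching ciphertext letter (mod 26):
O(14)−O(14)=0 → A
P(15)−F(5)=10 → K
A(0)−P(15)=-15≡11 → L
H(7)−Q(16)=-9≡17 → R
S(18)−K(10)=8 → I

AKLRI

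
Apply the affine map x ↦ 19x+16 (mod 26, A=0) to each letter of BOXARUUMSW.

JWLQBGGKUS

B(1): 19·1+16=35≡9 → J
O(14): 19·14+16=282≡22 → W
X(23): 19·23+16=453≡11 → L
A(0): 19·0+16=16 → Q
R(17): 19·17+16=339≡1 → B
U(20): 19·20+16=396≡6 → G
U(20): 19·20+16=396≡6 → G
M(12): 19·12+16=244≡10 → K
S(18): 19·18+16=358≡20 → U
W(22): 19·22+16=434≡18 → S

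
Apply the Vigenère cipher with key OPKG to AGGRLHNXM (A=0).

Repeat the key across the message: OPKGOPKGO
A(0)+O(14): 14 → O
G(6)+P(15): 21 → V
G(6)+K(10): 16 → Q
R(17)+G(6): 23 → X
L(11)+O(14): 25 → Z
H(7)+P(15): 22 → W
N(13)+K(10): 23 → X
X(23)+G(6): 29≡3 → D
M(12)+O(14): 26≡0 → A

OVQXZWXDA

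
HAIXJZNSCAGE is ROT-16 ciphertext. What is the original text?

H(7): 7−16=-9≡17 → R
A(0): 0−16=-16≡10 → K
I(8): 8−16=-8≡18 → S
X(23): 23−16=7 → H
J(9): 9−16=-7≡19 → T
Z(25): 25−16=9 → J
N(13): 13−16=-3≡23 → X
S(18): 18−16=2 → C
C(2): 2−16=-14≡12 → M
A(0): 0−16=-16≡10 → K
G(6): 6−16=-10≡16 → Q
E(4): 4−16=-12≡14 → O

RKSHTJXCMKQO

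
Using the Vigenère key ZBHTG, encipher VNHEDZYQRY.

Repeat the key across the message: ZBHTGZBHTG
V(21)+Z(25): 46≡20 → U
N(13)+B(1): 14 → O
H(7)+H(7): 14 → O
E(4)+T(19): 23 → X
D(3)+G(6): 9 → J
Z(25)+Z(25): 50≡24 → Y
Y(24)+B(1): 25 → Z
Q(16)+H(7): 23 → X
R(17)+T(19): 36≡10 → K
Y(24)+G(6): 30≡4 → E

UOOXJYZXKE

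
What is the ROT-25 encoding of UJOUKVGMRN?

TINTJUFLQM

U(20): 20+25=45≡19 → T
J(9): 9+25=34≡8 → I
O(14): 14+25=39≡13 → N
U(20): 20+25=45≡19 → T
K(10): 10+25=35≡9 → J
V(21): 21+25=46≡20 → U
G(6): 6+25=31≡5 → F
M(12): 12+25=37≡11 → L
R(17): 17+25=42≡16 → Q
N(13): 13+25=38≡12 → M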